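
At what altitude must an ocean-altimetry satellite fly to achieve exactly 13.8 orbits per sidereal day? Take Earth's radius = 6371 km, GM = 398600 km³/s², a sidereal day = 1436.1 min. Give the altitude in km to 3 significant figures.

958 km

Required period T = 86166 / 13.8 = 6243.9 s.
From T = 2π√(a³/μ): a = (μ T²/4π²)^(1/3) = (398600 × 6243.9² / 4π²)^(1/3) = 7329 km.
Altitude h = a − R = 7329 − 6371 = 958 km.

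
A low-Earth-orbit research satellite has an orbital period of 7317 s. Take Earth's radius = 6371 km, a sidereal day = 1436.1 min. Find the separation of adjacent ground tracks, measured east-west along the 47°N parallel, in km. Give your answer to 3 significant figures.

Node shift per orbit = (7317.0/86166) × 360° = 30.57°.
Equatorial spacing = 30.57 × 111.2 km/° = 3399 km.
At 47° latitude, spacing = 3399 × cos(47°) = 2318 km.

2320 km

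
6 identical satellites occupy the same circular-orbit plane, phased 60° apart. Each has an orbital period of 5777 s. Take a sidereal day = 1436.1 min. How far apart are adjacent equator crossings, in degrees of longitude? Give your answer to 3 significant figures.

Single-satellite node shift = (5777.0/86166) × 360° = 24.14°.
With 6 satellites evenly phased, successive equator crossings are 24.14/6 = 4.023° apart.

4.02°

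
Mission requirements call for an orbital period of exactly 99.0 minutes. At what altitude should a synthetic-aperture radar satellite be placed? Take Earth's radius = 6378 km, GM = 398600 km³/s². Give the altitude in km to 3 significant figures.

711 km

T = 99.0 min = 5940.0 s.
From T = 2π√(a³/μ): a = (μ T²/4π²)^(1/3) = (398600 × 5940.0² / 4π²)^(1/3) = 7089 km.
Altitude h = a − R = 7089 − 6378 = 711 km.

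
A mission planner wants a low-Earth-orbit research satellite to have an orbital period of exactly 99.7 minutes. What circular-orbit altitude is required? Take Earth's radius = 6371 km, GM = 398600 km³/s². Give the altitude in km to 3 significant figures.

751 km

T = 99.7 min = 5982.0 s.
From T = 2π√(a³/μ): a = (μ T²/4π²)^(1/3) = (398600 × 5982.0² / 4π²)^(1/3) = 7122 km.
Altitude h = a − R = 7122 − 6371 = 751 km.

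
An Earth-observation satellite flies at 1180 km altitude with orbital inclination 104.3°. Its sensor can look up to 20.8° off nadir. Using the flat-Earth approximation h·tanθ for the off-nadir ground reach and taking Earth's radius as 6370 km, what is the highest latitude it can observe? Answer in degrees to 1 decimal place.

79.7°

Retrograde orbit: the ground track reaches ±(180° − i) = ±(180 − 104.3) = ±75.7°.
Sensor half-swath on the ground ≈ 1180·tan(20.8°) = 448 km = 4.03° of latitude.
Maximum observable latitude ≈ 75.7 + 4.03 = 79.7°.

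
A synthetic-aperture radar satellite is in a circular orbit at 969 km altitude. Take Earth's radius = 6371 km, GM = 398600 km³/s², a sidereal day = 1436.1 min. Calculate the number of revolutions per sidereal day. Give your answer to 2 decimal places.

Semi-major axis a = 6371 + 969 = 7340 km. Period T = 2π√(a³/μ) = 2π√(7340³/398600) = 6258.3 s = 104.30 min.
Orbits per sidereal day = 86166 / 6258.3 = 13.768.

13.77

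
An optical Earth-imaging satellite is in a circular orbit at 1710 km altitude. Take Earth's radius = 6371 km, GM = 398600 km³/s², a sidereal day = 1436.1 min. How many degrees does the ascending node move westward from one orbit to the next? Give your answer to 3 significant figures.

30.2°

Semi-major axis a = 6371 + 1710 = 8081 km. Period T = 2π√(a³/μ) = 2π√(8081³/398600) = 7229.5 s = 120.49 min.
During one orbit Earth rotates (7229.5 / 86166) × 360° = 30.20°.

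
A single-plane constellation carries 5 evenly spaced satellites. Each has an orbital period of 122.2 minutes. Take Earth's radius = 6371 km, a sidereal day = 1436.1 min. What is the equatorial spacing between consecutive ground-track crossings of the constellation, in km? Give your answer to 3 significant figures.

T = 122.2 min = 7332.0 s.
Single-satellite node shift = (7332.0/86166) × 360° = 30.63°.
With 5 satellites evenly phased, successive equator crossings are 30.63/5 = 6.127° apart.
That is 6.127 × 111.2 = 681 km at the equator.

681 km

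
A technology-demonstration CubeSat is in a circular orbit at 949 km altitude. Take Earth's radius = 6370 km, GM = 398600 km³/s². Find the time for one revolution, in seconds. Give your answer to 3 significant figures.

6230 seconds

Semi-major axis a = 6370 + 949 = 7319 km. Period T = 2π√(a³/μ) = 2π√(7319³/398600) = 6231.4 s = 103.86 min.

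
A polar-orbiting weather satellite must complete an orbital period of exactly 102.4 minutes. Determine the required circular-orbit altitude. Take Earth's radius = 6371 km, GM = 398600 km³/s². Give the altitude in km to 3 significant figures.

879 km

T = 102.4 min = 6144.0 s.
From T = 2π√(a³/μ): a = (μ T²/4π²)^(1/3) = (398600 × 6144.0² / 4π²)^(1/3) = 7250 km.
Altitude h = a − R = 7250 − 6371 = 879 km.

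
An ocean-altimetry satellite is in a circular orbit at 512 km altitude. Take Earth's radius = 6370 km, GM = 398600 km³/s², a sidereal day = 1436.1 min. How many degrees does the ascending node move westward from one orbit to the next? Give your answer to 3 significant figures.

Semi-major axis a = 6370 + 512 = 6882 km. Period T = 2π√(a³/μ) = 2π√(6882³/398600) = 5681.8 s = 94.70 min.
During one orbit Earth rotates (5681.8 / 86166) × 360° = 23.74°.

23.7°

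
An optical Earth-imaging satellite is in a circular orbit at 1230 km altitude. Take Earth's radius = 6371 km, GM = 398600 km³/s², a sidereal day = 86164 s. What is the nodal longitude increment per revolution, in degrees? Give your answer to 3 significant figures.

27.6°

Semi-major axis a = 6371 + 1230 = 7601 km. Period T = 2π√(a³/μ) = 2π√(7601³/398600) = 6595.0 s = 109.92 min.
During one orbit Earth rotates (6595.0 / 86164) × 360° = 27.55°.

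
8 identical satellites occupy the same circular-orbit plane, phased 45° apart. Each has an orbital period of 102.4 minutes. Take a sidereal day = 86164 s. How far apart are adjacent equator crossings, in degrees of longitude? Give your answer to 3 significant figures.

T = 102.4 min = 6144.0 s.
Single-satellite node shift = (6144.0/86164) × 360° = 25.67°.
With 8 satellites evenly phased, successive equator crossings are 25.67/8 = 3.209° apart.

3.21°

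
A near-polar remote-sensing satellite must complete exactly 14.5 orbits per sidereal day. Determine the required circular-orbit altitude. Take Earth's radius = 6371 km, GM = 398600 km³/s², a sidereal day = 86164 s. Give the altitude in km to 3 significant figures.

Required period T = 86164 / 14.5 = 5942.3 s.
From T = 2π√(a³/μ): a = (μ T²/4π²)^(1/3) = (398600 × 5942.3² / 4π²)^(1/3) = 7091 km.
Altitude h = a − R = 7091 − 6371 = 720 km.

720 km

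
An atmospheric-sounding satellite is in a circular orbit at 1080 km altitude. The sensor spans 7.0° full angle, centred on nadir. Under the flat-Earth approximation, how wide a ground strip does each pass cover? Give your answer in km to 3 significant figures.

Half-angle = 7.0°/2 = 3.5°.
Swath width ≈ 2h·tan(θ/2) = 2 × 1080 × tan(3.5°) = 132.1 km.

132 km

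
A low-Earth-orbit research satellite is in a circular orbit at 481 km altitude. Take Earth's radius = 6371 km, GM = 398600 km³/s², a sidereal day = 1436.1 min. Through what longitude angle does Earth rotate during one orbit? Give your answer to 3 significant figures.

Semi-major axis a = 6371 + 481 = 6852 km. Period T = 2π√(a³/μ) = 2π√(6852³/398600) = 5644.7 s = 94.08 min.
During one orbit Earth rotates (5644.7 / 86166) × 360° = 23.58°.

23.6°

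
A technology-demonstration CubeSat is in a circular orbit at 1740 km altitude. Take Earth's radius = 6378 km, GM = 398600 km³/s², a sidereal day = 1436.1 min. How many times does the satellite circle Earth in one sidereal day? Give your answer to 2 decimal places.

Semi-major axis a = 6378 + 1740 = 8118 km. Period T = 2π√(a³/μ) = 2π√(8118³/398600) = 7279.2 s = 121.32 min.
Orbits per sidereal day = 86166 / 7279.2 = 11.837.

11.84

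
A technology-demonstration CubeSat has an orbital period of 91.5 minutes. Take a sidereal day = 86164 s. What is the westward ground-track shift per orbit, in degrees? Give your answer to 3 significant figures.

22.9°

T = 91.5 min = 5490.0 s.
During one orbit Earth rotates (5490.0 / 86164) × 360° = 22.94°.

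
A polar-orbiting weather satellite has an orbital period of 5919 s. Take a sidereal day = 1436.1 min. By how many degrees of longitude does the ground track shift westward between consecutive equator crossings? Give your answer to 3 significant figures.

24.7°

During one orbit Earth rotates (5919.0 / 86166) × 360° = 24.73°.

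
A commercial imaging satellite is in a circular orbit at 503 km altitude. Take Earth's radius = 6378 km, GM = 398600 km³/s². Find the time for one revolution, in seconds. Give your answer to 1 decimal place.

Semi-major axis a = 6378 + 503 = 6881 km. Period T = 2π√(a³/μ) = 2π√(6881³/398600) = 5680.5 s = 94.68 min.

5680.5 seconds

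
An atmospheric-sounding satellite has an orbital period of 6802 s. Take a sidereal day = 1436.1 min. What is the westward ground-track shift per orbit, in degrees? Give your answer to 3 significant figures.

During one orbit Earth rotates (6802.0 / 86166) × 360° = 28.42°.

28.4°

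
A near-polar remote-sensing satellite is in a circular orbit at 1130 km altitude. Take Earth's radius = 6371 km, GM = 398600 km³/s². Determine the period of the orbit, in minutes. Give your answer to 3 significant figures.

108 min

Semi-major axis a = 6371 + 1130 = 7501 km. Period T = 2π√(a³/μ) = 2π√(7501³/398600) = 6465.3 s = 107.76 min.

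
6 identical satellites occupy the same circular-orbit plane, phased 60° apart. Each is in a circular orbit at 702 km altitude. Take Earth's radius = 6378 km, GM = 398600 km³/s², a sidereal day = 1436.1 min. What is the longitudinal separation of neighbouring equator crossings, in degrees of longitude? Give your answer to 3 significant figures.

Semi-major axis a = 6378 + 702 = 7080 km. Period T = 2π√(a³/μ) = 2π√(7080³/398600) = 5928.7 s = 98.81 min.
Single-satellite node shift = (5928.7/86166) × 360° = 24.77°.
With 6 satellites evenly phased, successive equator crossings are 24.77/6 = 4.128° apart.

4.13°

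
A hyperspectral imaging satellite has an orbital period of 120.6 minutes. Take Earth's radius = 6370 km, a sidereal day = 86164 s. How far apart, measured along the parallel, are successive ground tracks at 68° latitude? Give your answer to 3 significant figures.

T = 120.6 min = 7236.0 s.
Node shift per orbit = (7236.0/86164) × 360° = 30.23°.
Equatorial spacing = 30.23 × 111.2 km/° = 3361 km.
At 68° latitude, spacing = 3361 × cos(68°) = 1259 km.

1260 km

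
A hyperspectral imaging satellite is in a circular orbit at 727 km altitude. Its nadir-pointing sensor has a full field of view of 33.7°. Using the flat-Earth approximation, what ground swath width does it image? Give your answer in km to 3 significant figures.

Half-angle = 33.7°/2 = 16.85°.
Swath width ≈ 2h·tan(θ/2) = 2 × 727 × tan(16.85°) = 440.4 km.

440 km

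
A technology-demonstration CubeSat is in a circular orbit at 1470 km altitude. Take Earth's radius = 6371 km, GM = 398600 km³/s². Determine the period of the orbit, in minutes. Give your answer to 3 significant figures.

Semi-major axis a = 6371 + 1470 = 7841 km. Period T = 2π√(a³/μ) = 2π√(7841³/398600) = 6909.8 s = 115.16 min.

115 min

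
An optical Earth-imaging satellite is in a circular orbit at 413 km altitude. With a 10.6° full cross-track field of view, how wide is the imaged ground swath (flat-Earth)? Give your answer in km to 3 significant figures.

76.6 km

Half-angle = 10.6°/2 = 5.3°.
Swath width ≈ 2h·tan(θ/2) = 2 × 413 × tan(5.3°) = 76.6 km.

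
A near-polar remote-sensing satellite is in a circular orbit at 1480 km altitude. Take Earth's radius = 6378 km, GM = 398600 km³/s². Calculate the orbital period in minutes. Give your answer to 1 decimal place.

Semi-major axis a = 6378 + 1480 = 7858 km. Period T = 2π√(a³/μ) = 2π√(7858³/398600) = 6932.3 s = 115.54 min.

115.5 min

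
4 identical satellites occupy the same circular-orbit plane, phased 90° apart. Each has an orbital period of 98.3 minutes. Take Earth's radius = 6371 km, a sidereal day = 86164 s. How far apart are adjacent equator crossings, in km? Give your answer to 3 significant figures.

T = 98.3 min = 5898.0 s.
Single-satellite node shift = (5898.0/86164) × 360° = 24.64°.
With 4 satellites evenly phased, successive equator crossings are 24.64/4 = 6.161° apart.
That is 6.161 × 111.2 = 685 km at the equator.

685 km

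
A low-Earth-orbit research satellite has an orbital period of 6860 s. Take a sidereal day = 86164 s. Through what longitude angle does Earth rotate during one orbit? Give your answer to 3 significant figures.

During one orbit Earth rotates (6860.0 / 86164) × 360° = 28.66°.

28.7°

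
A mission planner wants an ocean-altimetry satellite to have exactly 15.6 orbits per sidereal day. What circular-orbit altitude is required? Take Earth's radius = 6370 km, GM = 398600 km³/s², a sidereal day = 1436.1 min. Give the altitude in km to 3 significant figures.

Required period T = 86166 / 15.6 = 5523.5 s.
From T = 2π√(a³/μ): a = (μ T²/4π²)^(1/3) = (398600 × 5523.5² / 4π²)^(1/3) = 6754 km.
Altitude h = a − R = 6754 − 6370 = 384 km.

384 km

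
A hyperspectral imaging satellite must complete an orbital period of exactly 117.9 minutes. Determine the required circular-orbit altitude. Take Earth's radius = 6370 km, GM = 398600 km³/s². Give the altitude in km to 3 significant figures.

1590 km

T = 117.9 min = 7074.0 s.
From T = 2π√(a³/μ): a = (μ T²/4π²)^(1/3) = (398600 × 7074.0² / 4π²)^(1/3) = 7965 km.
Altitude h = a − R = 7965 − 6370 = 1595 km.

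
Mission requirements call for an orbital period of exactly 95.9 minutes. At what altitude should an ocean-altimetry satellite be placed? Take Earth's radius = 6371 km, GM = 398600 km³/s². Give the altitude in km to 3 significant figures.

T = 95.9 min = 5754.0 s.
From T = 2π√(a³/μ): a = (μ T²/4π²)^(1/3) = (398600 × 5754.0² / 4π²)^(1/3) = 6940 km.
Altitude h = a − R = 6940 − 6371 = 569 km.

569 km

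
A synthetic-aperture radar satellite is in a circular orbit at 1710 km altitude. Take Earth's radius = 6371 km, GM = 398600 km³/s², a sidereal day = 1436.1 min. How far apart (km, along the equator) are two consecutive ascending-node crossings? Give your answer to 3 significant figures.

3360 km

Semi-major axis a = 6371 + 1710 = 8081 km. Period T = 2π√(a³/μ) = 2π√(8081³/398600) = 7229.5 s = 120.49 min.
During one orbit Earth rotates (7229.5 / 86166) × 360° = 30.20°.
At the equator that is 30.20° × (2π·6371/360) km/° = 30.20 × 111.2 = 3359 km.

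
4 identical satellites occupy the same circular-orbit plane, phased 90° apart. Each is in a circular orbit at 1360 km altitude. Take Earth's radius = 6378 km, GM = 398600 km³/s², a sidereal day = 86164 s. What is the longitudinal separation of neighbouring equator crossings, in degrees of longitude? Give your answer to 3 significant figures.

7.08°

Semi-major axis a = 6378 + 1360 = 7738 km. Period T = 2π√(a³/μ) = 2π√(7738³/398600) = 6774.1 s = 112.90 min.
Single-satellite node shift = (6774.1/86164) × 360° = 28.30°.
With 4 satellites evenly phased, successive equator crossings are 28.30/4 = 7.076° apart.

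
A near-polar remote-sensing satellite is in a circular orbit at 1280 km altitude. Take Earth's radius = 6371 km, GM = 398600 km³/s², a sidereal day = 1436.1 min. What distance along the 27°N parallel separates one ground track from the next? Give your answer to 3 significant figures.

Semi-major axis a = 6371 + 1280 = 7651 km. Period T = 2π√(a³/μ) = 2π√(7651³/398600) = 6660.2 s = 111.00 min.
Node shift per orbit = (6660.2/86166) × 360° = 27.83°.
Equatorial spacing = 27.83 × 111.2 km/° = 3094 km.
At 27° latitude, spacing = 3094 × cos(27°) = 2757 km.

2760 km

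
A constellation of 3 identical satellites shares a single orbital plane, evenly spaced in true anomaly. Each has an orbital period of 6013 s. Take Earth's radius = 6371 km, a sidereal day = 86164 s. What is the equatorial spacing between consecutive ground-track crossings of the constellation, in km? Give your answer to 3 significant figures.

Single-satellite node shift = (6013.0/86164) × 360° = 25.12°.
With 3 satellites evenly phased, successive equator crossings are 25.12/3 = 8.374° apart.
That is 8.374 × 111.2 = 931 km at the equator.

931 km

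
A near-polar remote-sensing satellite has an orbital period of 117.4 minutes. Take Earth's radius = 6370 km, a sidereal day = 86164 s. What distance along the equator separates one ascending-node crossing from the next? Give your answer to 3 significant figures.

3270 km

T = 117.4 min = 7044.0 s.
During one orbit Earth rotates (7044.0 / 86164) × 360° = 29.43°.
At the equator that is 29.43° × (2π·6370/360) km/° = 29.43 × 111.2 = 3272 km.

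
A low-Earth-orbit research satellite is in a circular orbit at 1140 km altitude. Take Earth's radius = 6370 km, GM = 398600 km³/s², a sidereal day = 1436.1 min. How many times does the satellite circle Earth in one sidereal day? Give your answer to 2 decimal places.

13.30

Semi-major axis a = 6370 + 1140 = 7510 km. Period T = 2π√(a³/μ) = 2π√(7510³/398600) = 6477.0 s = 107.95 min.
Orbits per sidereal day = 86166 / 6477.0 = 13.303.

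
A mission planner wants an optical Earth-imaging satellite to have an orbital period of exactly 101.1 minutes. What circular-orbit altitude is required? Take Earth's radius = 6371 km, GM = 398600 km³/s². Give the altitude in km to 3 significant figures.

818 km

T = 101.1 min = 6066.0 s.
From T = 2π√(a³/μ): a = (μ T²/4π²)^(1/3) = (398600 × 6066.0² / 4π²)^(1/3) = 7189 km.
Altitude h = a − R = 7189 − 6371 = 818 km.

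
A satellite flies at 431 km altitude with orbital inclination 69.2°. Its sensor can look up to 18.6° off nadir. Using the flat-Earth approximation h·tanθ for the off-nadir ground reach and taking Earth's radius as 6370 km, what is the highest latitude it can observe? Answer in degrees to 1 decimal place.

70.5°

For a prograde orbit the ground track reaches latitude ±i = ±69.2°.
Sensor half-swath on the ground ≈ 431·tan(18.6°) = 145 km = 1.30° of latitude.
Maximum observable latitude ≈ 69.2 + 1.30 = 70.5°.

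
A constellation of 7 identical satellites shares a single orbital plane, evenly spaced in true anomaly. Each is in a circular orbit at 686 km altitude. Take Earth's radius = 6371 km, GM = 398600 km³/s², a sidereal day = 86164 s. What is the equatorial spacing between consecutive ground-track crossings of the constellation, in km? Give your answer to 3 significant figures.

Semi-major axis a = 6371 + 686 = 7057 km. Period T = 2π√(a³/μ) = 2π√(7057³/398600) = 5899.9 s = 98.33 min.
Single-satellite node shift = (5899.9/86164) × 360° = 24.65°.
With 7 satellites evenly phased, successive equator crossings are 24.65/7 = 3.521° apart.
That is 3.521 × 111.2 = 392 km at the equator.

392 km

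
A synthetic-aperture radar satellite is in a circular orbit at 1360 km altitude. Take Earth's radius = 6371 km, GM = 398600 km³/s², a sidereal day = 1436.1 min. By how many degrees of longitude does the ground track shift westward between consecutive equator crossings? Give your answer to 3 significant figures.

Semi-major axis a = 6371 + 1360 = 7731 km. Period T = 2π√(a³/μ) = 2π√(7731³/398600) = 6765.0 s = 112.75 min.
During one orbit Earth rotates (6765.0 / 86166) × 360° = 28.26°.

28.3°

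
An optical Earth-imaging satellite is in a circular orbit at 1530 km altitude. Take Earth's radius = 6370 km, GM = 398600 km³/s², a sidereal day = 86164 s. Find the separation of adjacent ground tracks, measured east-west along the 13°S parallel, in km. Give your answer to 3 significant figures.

Semi-major axis a = 6370 + 1530 = 7900 km. Period T = 2π√(a³/μ) = 2π√(7900³/398600) = 6988.0 s = 116.47 min.
Node shift per orbit = (6988.0/86164) × 360° = 29.20°.
Equatorial spacing = 29.20 × 111.2 km/° = 3246 km.
At 13° latitude, spacing = 3246 × cos(13°) = 3163 km.

3160 km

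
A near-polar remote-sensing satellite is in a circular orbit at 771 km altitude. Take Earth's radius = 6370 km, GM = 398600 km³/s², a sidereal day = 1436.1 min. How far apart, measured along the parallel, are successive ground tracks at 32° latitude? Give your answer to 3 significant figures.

2370 km

Semi-major axis a = 6370 + 771 = 7141 km. Period T = 2π√(a³/μ) = 2π√(7141³/398600) = 6005.5 s = 100.09 min.
Node shift per orbit = (6005.5/86166) × 360° = 25.09°.
Equatorial spacing = 25.09 × 111.2 km/° = 2790 km.
At 32° latitude, spacing = 2790 × cos(32°) = 2366 km.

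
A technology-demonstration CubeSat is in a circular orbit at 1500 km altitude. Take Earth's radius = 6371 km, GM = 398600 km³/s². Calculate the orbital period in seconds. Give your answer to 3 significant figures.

6950 seconds

Semi-major axis a = 6371 + 1500 = 7871 km. Period T = 2π√(a³/μ) = 2π√(7871³/398600) = 6949.5 s = 115.83 min.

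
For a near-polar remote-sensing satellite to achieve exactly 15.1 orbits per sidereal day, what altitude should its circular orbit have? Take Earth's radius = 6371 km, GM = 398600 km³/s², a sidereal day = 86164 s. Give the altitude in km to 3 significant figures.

Required period T = 86164 / 15.1 = 5706.2 s.
From T = 2π√(a³/μ): a = (μ T²/4π²)^(1/3) = (398600 × 5706.2² / 4π²)^(1/3) = 6902 km.
Altitude h = a − R = 6902 − 6371 = 531 km.

531 km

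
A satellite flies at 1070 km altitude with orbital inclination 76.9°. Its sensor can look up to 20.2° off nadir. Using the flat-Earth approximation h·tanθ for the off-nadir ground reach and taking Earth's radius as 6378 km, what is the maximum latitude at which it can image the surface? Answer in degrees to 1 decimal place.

80.4°

For a prograde orbit the ground track reaches latitude ±i = ±76.9°.
Sensor half-swath on the ground ≈ 1070·tan(20.2°) = 394 km = 3.54° of latitude.
Maximum observable latitude ≈ 76.9 + 3.54 = 80.4°.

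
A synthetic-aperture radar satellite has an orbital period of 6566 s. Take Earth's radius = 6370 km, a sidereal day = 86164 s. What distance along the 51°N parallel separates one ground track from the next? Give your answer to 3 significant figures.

1920 km

Node shift per orbit = (6566.0/86164) × 360° = 27.43°.
Equatorial spacing = 27.43 × 111.2 km/° = 3050 km.
At 51° latitude, spacing = 3050 × cos(51°) = 1919 km.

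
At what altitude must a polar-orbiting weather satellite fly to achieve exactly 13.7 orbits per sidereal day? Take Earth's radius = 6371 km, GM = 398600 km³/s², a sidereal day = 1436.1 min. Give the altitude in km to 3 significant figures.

Required period T = 86166 / 13.7 = 6289.5 s.
From T = 2π√(a³/μ): a = (μ T²/4π²)^(1/3) = (398600 × 6289.5² / 4π²)^(1/3) = 7364 km.
Altitude h = a − R = 7364 − 6371 = 993 km.

993 km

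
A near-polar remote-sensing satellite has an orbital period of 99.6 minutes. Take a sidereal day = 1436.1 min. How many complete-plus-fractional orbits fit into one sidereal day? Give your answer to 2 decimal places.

14.42

T = 99.6 min = 5976.0 s.
Orbits per sidereal day = 86166 / 5976.0 = 14.419.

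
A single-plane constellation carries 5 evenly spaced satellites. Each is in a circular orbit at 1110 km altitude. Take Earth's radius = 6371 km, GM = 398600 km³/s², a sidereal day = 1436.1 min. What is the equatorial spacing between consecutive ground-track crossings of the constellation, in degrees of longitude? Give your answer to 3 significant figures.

Semi-major axis a = 6371 + 1110 = 7481 km. Period T = 2π√(a³/μ) = 2π√(7481³/398600) = 6439.5 s = 107.32 min.
Single-satellite node shift = (6439.5/86166) × 360° = 26.90°.
With 5 satellites evenly phased, successive equator crossings are 26.90/5 = 5.381° apart.

5.38°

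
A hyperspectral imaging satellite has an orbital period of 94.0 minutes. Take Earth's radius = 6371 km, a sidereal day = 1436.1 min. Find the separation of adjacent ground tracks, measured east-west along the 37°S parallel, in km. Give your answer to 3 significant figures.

T = 94.0 min = 5640.0 s.
Node shift per orbit = (5640.0/86166) × 360° = 23.56°.
Equatorial spacing = 23.56 × 111.2 km/° = 2620 km.
At 37° latitude, spacing = 2620 × cos(37°) = 2093 km.

2090 km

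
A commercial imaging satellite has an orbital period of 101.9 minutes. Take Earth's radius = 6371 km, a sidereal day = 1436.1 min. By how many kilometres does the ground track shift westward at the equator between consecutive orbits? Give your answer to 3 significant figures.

T = 101.9 min = 6114.0 s.
During one orbit Earth rotates (6114.0 / 86166) × 360° = 25.54°.
At the equator that is 25.54° × (2π·6371/360) km/° = 25.54 × 111.2 = 2840 km.

2840 km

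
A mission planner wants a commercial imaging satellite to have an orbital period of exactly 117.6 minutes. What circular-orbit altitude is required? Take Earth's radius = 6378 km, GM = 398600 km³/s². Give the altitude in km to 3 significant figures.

1570 km

T = 117.6 min = 7056.0 s.
From T = 2π√(a³/μ): a = (μ T²/4π²)^(1/3) = (398600 × 7056.0² / 4π²)^(1/3) = 7951 km.
Altitude h = a − R = 7951 − 6378 = 1573 km.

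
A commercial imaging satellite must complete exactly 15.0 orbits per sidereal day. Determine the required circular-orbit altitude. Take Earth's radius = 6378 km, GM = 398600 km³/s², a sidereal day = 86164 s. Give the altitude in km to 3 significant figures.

Required period T = 86164 / 15.0 = 5744.3 s.
From T = 2π√(a³/μ): a = (μ T²/4π²)^(1/3) = (398600 × 5744.3² / 4π²)^(1/3) = 6932 km.
Altitude h = a − R = 6932 − 6378 = 554 km.

554 km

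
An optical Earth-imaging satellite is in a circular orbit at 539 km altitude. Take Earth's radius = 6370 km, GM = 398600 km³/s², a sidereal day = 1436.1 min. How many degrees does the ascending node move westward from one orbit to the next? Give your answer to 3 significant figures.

Semi-major axis a = 6370 + 539 = 6909 km. Period T = 2π√(a³/μ) = 2π√(6909³/398600) = 5715.2 s = 95.25 min.
During one orbit Earth rotates (5715.2 / 86166) × 360° = 23.88°.

23.9°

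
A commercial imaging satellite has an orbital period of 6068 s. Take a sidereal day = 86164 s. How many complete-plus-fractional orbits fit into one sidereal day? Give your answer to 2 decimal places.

14.20

Orbits per sidereal day = 86164 / 6068.0 = 14.200.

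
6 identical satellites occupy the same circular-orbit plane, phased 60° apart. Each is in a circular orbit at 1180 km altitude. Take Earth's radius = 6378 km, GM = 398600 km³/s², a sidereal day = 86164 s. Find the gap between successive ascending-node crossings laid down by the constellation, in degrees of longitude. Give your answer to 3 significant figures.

Semi-major axis a = 6378 + 1180 = 7558 km. Period T = 2π√(a³/μ) = 2π√(7558³/398600) = 6539.2 s = 108.99 min.
Single-satellite node shift = (6539.2/86164) × 360° = 27.32°.
With 6 satellites evenly phased, successive equator crossings are 27.32/6 = 4.554° apart.

4.55°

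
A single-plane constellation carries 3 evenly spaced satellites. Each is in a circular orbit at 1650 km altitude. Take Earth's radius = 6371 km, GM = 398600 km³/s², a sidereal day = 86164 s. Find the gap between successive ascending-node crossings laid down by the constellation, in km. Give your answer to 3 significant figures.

1110 km

Semi-major axis a = 6371 + 1650 = 8021 km. Period T = 2π√(a³/μ) = 2π√(8021³/398600) = 7149.1 s = 119.15 min.
Single-satellite node shift = (7149.1/86164) × 360° = 29.87°.
With 3 satellites evenly phased, successive equator crossings are 29.87/3 = 9.957° apart.
That is 9.957 × 111.2 = 1107 km at the equator.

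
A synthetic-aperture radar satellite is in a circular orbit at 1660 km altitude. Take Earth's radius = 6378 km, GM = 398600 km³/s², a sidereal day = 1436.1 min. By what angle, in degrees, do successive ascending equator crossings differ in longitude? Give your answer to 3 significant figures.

30.0°

Semi-major axis a = 6378 + 1660 = 8038 km. Period T = 2π√(a³/μ) = 2π√(8038³/398600) = 7171.9 s = 119.53 min.
During one orbit Earth rotates (7171.9 / 86166) × 360° = 29.96°.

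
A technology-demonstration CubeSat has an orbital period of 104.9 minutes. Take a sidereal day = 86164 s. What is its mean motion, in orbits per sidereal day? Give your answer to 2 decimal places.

13.69

T = 104.9 min = 6294.0 s.
Orbits per sidereal day = 86164 / 6294.0 = 13.690.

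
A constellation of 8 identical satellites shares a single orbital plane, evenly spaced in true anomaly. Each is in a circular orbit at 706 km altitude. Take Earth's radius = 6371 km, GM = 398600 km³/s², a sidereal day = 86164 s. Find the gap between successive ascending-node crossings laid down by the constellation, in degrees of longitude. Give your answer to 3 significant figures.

3.09°

Semi-major axis a = 6371 + 706 = 7077 km. Period T = 2π√(a³/μ) = 2π√(7077³/398600) = 5925.0 s = 98.75 min.
Single-satellite node shift = (5925.0/86164) × 360° = 24.75°.
With 8 satellites evenly phased, successive equator crossings are 24.75/8 = 3.094° apart.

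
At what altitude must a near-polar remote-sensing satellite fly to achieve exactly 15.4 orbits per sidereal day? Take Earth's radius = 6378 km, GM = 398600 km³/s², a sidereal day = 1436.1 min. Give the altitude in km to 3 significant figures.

434 km

Required period T = 86166 / 15.4 = 5595.2 s.
From T = 2π√(a³/μ): a = (μ T²/4π²)^(1/3) = (398600 × 5595.2² / 4π²)^(1/3) = 6812 km.
Altitude h = a − R = 6812 − 6378 = 434 km.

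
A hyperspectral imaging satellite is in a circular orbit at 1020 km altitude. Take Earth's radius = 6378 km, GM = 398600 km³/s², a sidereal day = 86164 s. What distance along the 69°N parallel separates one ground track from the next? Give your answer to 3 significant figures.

Semi-major axis a = 6378 + 1020 = 7398 km. Period T = 2π√(a³/μ) = 2π√(7398³/398600) = 6332.6 s = 105.54 min.
Node shift per orbit = (6332.6/86164) × 360° = 26.46°.
Equatorial spacing = 26.46 × 111.3 km/° = 2945 km.
At 69° latitude, spacing = 2945 × cos(69°) = 1055 km.

1060 km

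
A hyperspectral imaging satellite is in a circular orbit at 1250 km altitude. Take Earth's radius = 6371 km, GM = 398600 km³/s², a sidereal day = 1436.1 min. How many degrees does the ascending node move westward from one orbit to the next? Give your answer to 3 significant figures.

Semi-major axis a = 6371 + 1250 = 7621 km. Period T = 2π√(a³/μ) = 2π√(7621³/398600) = 6621.1 s = 110.35 min.
During one orbit Earth rotates (6621.1 / 86166) × 360° = 27.66°.

27.7°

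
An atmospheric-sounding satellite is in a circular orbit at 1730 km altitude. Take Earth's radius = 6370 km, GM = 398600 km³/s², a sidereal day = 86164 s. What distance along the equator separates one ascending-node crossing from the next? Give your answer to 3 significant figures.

Semi-major axis a = 6370 + 1730 = 8100 km. Period T = 2π√(a³/μ) = 2π√(8100³/398600) = 7255.0 s = 120.92 min.
During one orbit Earth rotates (7255.0 / 86164) × 360° = 30.31°.
At the equator that is 30.31° × (2π·6370/360) km/° = 30.31 × 111.2 = 3370 km.

3370 km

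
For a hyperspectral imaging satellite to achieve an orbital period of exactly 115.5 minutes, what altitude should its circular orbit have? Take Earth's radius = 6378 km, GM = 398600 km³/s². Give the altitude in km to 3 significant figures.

T = 115.5 min = 6930.0 s.
From T = 2π√(a³/μ): a = (μ T²/4π²)^(1/3) = (398600 × 6930.0² / 4π²)^(1/3) = 7856 km.
Altitude h = a − R = 7856 − 6378 = 1478 km.

1480 km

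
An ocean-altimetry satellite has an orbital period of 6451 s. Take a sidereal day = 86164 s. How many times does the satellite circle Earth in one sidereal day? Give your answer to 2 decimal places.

Orbits per sidereal day = 86164 / 6451.0 = 13.357.

13.36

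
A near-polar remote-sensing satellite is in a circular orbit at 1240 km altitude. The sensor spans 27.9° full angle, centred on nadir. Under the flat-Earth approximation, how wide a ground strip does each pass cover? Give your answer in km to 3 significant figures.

616 km

Half-angle = 27.9°/2 = 13.95°.
Swath width ≈ 2h·tan(θ/2) = 2 × 1240 × tan(13.95°) = 616.0 km.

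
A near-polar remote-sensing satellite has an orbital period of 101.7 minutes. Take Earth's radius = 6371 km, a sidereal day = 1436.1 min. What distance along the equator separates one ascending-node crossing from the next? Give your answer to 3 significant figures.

T = 101.7 min = 6102.0 s.
During one orbit Earth rotates (6102.0 / 86166) × 360° = 25.49°.
At the equator that is 25.49° × (2π·6371/360) km/° = 25.49 × 111.2 = 2835 km.

2830 km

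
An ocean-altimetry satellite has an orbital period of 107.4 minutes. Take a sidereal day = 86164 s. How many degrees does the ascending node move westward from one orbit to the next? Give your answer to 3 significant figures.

26.9°

T = 107.4 min = 6444.0 s.
During one orbit Earth rotates (6444.0 / 86164) × 360° = 26.92°.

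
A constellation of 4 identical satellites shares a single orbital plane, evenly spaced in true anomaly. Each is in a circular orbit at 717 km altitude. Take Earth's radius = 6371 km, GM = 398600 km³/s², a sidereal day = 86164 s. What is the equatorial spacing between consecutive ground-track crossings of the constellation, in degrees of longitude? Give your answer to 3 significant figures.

Semi-major axis a = 6371 + 717 = 7088 km. Period T = 2π√(a³/μ) = 2π√(7088³/398600) = 5938.8 s = 98.98 min.
Single-satellite node shift = (5938.8/86164) × 360° = 24.81°.
With 4 satellites evenly phased, successive equator crossings are 24.81/4 = 6.203° apart.

6.20°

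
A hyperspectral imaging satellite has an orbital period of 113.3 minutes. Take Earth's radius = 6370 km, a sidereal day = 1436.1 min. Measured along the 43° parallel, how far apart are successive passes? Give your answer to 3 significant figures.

T = 113.3 min = 6798.0 s.
Node shift per orbit = (6798.0/86166) × 360° = 28.40°.
Equatorial spacing = 28.40 × 111.2 km/° = 3158 km.
At 43° latitude, spacing = 3158 × cos(43°) = 2309 km.

2310 km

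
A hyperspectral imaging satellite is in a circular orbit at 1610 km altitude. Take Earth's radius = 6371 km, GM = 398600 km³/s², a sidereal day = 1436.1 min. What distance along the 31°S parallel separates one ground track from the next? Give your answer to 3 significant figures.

2830 km

Semi-major axis a = 6371 + 1610 = 7981 km. Period T = 2π√(a³/μ) = 2π√(7981³/398600) = 7095.7 s = 118.26 min.
Node shift per orbit = (7095.7/86166) × 360° = 29.65°.
Equatorial spacing = 29.65 × 111.2 km/° = 3296 km.
At 31° latitude, spacing = 3296 × cos(31°) = 2826 km.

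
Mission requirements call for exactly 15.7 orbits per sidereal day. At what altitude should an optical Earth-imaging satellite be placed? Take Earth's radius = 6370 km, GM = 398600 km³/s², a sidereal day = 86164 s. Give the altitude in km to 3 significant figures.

Required period T = 86164 / 15.7 = 5488.2 s.
From T = 2π√(a³/μ): a = (μ T²/4π²)^(1/3) = (398600 × 5488.2² / 4π²)^(1/3) = 6725 km.
Altitude h = a − R = 6725 − 6370 = 355 km.

355 km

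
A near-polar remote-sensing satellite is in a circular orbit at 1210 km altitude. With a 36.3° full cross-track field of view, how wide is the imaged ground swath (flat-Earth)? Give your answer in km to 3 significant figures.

Half-angle = 36.3°/2 = 18.15°.
Swath width ≈ 2h·tan(θ/2) = 2 × 1210 × tan(18.15°) = 793.3 km.

793 km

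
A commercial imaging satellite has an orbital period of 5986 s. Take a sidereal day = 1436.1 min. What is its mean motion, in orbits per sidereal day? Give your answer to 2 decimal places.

Orbits per sidereal day = 86166 / 5986.0 = 14.395.

14.39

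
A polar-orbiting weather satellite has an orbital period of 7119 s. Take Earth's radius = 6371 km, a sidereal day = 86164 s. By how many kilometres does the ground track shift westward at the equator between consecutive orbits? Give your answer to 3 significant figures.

During one orbit Earth rotates (7119.0 / 86164) × 360° = 29.74°.
At the equator that is 29.74° × (2π·6371/360) km/° = 29.74 × 111.2 = 3307 km.

3310 km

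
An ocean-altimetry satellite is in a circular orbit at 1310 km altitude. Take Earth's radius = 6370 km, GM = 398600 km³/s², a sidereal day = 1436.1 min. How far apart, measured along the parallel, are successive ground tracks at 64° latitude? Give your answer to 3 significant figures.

1360 km

Semi-major axis a = 6370 + 1310 = 7680 km. Period T = 2π√(a³/μ) = 2π√(7680³/398600) = 6698.1 s = 111.64 min.
Node shift per orbit = (6698.1/86166) × 360° = 27.98°.
Equatorial spacing = 27.98 × 111.2 km/° = 3111 km.
At 64° latitude, spacing = 3111 × cos(64°) = 1364 km.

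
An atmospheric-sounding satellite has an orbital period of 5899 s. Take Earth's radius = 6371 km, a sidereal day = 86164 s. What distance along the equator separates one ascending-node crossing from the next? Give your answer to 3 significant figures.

2740 km

During one orbit Earth rotates (5899.0 / 86164) × 360° = 24.65°.
At the equator that is 24.65° × (2π·6371/360) km/° = 24.65 × 111.2 = 2741 km.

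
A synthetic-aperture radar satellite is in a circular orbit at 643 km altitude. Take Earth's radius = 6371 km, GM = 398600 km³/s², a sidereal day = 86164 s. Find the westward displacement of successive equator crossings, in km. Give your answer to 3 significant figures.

Semi-major axis a = 6371 + 643 = 7014 km. Period T = 2π√(a³/μ) = 2π√(7014³/398600) = 5846.0 s = 97.43 min.
During one orbit Earth rotates (5846.0 / 86164) × 360° = 24.43°.
At the equator that is 24.43° × (2π·6371/360) km/° = 24.43 × 111.2 = 2716 km.

2720 km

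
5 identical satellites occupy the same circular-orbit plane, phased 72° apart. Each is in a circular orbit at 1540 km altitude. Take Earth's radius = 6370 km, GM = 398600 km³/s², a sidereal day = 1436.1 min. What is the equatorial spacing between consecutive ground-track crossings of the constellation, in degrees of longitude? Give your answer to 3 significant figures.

Semi-major axis a = 6370 + 1540 = 7910 km. Period T = 2π√(a³/μ) = 2π√(7910³/398600) = 7001.3 s = 116.69 min.
Single-satellite node shift = (7001.3/86166) × 360° = 29.25°.
With 5 satellites evenly phased, successive equator crossings are 29.25/5 = 5.850° apart.

5.85°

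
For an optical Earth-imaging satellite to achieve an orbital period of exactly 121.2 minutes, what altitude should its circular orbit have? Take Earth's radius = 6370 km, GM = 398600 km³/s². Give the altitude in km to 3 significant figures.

T = 121.2 min = 7272.0 s.
From T = 2π√(a³/μ): a = (μ T²/4π²)^(1/3) = (398600 × 7272.0² / 4π²)^(1/3) = 8113 km.
Altitude h = a − R = 8113 − 6370 = 1743 km.

1740 km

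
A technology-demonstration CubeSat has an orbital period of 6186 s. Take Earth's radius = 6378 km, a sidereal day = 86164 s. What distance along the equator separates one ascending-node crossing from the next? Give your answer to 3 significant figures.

2880 km

During one orbit Earth rotates (6186.0 / 86164) × 360° = 25.85°.
At the equator that is 25.85° × (2π·6378/360) km/° = 25.85 × 111.3 = 2877 km.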